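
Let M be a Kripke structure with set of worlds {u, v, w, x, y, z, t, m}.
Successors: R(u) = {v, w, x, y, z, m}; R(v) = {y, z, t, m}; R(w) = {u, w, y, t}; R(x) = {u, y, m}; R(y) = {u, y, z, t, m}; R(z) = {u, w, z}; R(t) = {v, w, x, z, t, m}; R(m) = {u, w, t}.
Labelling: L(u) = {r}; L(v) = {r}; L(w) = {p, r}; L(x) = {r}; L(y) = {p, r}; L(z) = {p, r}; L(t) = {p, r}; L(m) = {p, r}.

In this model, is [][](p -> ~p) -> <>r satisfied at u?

At u: [][](p -> ~p) is false, <>r is true, so [][](p -> ~p) -> <>r is true.
  At u: [][](p -> ~p) requires [](p -> ~p) at every successor {v, w, x, y, z, m}.
    [](p -> ~p) fails at v, so [][](p -> ~p) is false at u.
      At v: [](p -> ~p) requires p -> ~p at every successor {y, z, t, m}.
        p -> ~p fails at y, so [](p -> ~p) is false at v.
  At u: <>r requires r at some successor in {v, w, x, y, z, m}.
    r holds at v, so <>r is true at u.

Yes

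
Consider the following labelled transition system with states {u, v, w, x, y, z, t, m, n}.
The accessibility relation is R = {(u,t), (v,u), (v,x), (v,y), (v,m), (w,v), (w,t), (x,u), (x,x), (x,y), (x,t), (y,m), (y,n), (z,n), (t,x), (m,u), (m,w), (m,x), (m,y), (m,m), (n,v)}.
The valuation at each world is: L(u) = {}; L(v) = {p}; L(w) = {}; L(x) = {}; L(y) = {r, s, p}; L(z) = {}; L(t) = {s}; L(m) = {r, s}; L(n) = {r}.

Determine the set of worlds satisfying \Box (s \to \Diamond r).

Let φ = \Box (s \to \Diamond r). Evaluate φ at each world:
  u (successors {t}): φ is false.
  v (successors {u, x, y, m}): φ is true.
  w (successors {v, t}): φ is false.
  x (successors {u, x, y, t}): φ is false.
  y (successors {m, n}): φ is true.
  z (successors {n}): φ is true.
  t (successors {x}): φ is true.
  m (successors {u, w, x, y, m}): φ is true.
  n (successors {v}): φ is true.
For instance, at v:
  At v: \Box (s \to \Diamond r) requires s \to \Diamond r at every successor {u, x, y, m}.
    At u: s \to \Diamond r is true.
    At x: s \to \Diamond r is true.
    At y: s \to \Diamond r is true.
    At m: s \to \Diamond r is true.
  So \Box (s \to \Diamond r) is true at v.
Satisfying worlds: {v, y, z, t, m, n}

v, y, z, t, m, n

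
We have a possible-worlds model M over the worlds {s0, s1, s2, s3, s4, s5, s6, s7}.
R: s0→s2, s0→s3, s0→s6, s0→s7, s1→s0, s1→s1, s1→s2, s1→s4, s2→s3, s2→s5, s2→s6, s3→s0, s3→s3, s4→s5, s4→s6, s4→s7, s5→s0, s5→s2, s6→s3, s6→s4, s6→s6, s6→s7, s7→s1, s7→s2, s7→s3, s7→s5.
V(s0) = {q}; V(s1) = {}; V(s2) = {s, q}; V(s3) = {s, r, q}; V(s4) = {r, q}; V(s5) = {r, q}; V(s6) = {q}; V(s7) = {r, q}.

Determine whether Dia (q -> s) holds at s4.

At s4: Dia (q -> s) requires q -> s at some successor in {s5, s6, s7}.
  At s5: q -> s is false.
  At s6: q -> s is false.
  At s7: q -> s is false.
So Dia (q -> s) is false at s4.

No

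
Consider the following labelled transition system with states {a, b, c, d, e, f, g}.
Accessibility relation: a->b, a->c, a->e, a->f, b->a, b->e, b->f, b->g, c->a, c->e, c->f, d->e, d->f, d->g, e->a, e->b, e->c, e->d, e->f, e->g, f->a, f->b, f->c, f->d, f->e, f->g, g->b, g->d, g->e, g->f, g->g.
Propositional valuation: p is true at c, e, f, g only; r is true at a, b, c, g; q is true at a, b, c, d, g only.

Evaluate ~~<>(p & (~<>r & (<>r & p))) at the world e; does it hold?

No

Recall that <>ψ holds at a world iff ψ holds at some accessible world.
At e: ~<>(p & (~<>r & (<>r & p))) is true, so ~~<>(p & (~<>r & (<>r & p))) is false.
  At e: <>(p & (~<>r & (<>r & p))) is false, so ~<>(p & (~<>r & (<>r & p))) is true.
    At e: <>(p & (~<>r & (<>r & p))) requires p & (~<>r & (<>r & p)) at some successor in {a, b, c, d, f, g}.
      At a: p & (~<>r & (<>r & p)) is false.
      At b: p & (~<>r & (<>r & p)) is false.
      At c: p & (~<>r & (<>r & p)) is false.
      At d: p & (~<>r & (<>r & p)) is false.
      At f: p & (~<>r & (<>r & p)) is false.
      At g: p & (~<>r & (<>r & p)) is false.
    So <>(p & (~<>r & (<>r & p))) is false at e.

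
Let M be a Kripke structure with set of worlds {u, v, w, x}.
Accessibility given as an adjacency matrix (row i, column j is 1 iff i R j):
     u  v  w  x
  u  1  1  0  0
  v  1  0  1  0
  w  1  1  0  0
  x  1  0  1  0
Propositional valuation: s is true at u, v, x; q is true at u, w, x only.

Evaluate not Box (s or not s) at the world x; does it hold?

At x: Box (s or not s) is true, so not Box (s or not s) is false.
  At x: Box (s or not s) requires s or not s at every successor {u, w}.
    At u: s or not s is true.
    At w: s or not s is true.
  So Box (s or not s) is true at x.

No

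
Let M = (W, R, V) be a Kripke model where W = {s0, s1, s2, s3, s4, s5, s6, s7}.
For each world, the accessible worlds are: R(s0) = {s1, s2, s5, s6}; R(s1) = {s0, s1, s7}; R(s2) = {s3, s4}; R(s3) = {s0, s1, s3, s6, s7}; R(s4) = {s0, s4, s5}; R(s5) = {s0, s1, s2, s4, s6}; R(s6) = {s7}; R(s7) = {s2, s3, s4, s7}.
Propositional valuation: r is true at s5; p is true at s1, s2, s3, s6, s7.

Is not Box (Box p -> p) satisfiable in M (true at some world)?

No

Let φ = not Box (Box p -> p). Evaluate φ at each world:
  s0 (successors {s1, s2, s5, s6}): φ is false.
  s1 (successors {s0, s1, s7}): φ is false.
  s2 (successors {s3, s4}): φ is false.
  s3 (successors {s0, s1, s3, s6, s7}): φ is false.
  s4 (successors {s0, s4, s5}): φ is false.
  s5 (successors {s0, s1, s2, s4, s6}): φ is false.
  s6 (successors {s7}): φ is false.
  s7 (successors {s2, s3, s4, s7}): φ is false.
For instance, at s2:
  At s2: Box (Box p -> p) is true, so not Box (Box p -> p) is false.
    At s2: Box (Box p -> p) requires Box p -> p at every successor {s3, s4}.
      At s3: Box p -> p is true.
      At s4: Box p -> p is true.
    So Box (Box p -> p) is true at s2.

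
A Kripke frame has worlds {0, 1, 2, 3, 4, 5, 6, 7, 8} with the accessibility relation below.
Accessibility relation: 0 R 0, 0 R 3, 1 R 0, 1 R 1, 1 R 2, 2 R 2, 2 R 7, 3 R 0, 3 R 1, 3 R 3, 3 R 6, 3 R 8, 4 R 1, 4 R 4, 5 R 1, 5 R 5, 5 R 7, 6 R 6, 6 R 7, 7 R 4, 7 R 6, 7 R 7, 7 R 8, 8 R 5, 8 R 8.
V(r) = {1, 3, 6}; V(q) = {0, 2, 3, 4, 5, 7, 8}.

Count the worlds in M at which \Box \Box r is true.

0

Let φ = \Box \Box r. Evaluate φ at each world:
  0 (successors {0, 3}): φ is false.
  1 (successors {0, 1, 2}): φ is false.
  2 (successors {2, 7}): φ is false.
  3 (successors {0, 1, 3, 6, 8}): φ is false.
  4 (successors {1, 4}): φ is false.
  5 (successors {1, 5, 7}): φ is false.
  6 (successors {6, 7}): φ is false.
  7 (successors {4, 6, 7, 8}): φ is false.
  8 (successors {5, 8}): φ is false.
For instance, at 8:
  At 8: \Box \Box r requires \Box r at every successor {5, 8}.
    \Box r fails at 5, so \Box \Box r is false at 8.
      At 5: \Box r requires r at every successor {1, 5, 7}.
        r fails at 5, so \Box r is false at 5.
Satisfying worlds: none.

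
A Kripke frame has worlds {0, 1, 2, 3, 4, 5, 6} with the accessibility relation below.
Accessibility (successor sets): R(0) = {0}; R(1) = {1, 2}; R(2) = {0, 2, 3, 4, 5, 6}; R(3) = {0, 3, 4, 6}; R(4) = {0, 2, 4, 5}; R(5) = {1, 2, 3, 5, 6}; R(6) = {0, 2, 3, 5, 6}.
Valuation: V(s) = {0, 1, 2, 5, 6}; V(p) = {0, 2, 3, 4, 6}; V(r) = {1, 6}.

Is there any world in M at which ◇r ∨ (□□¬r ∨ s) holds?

Recall that □ψ holds at a world iff ψ holds at every accessible world, and ◇ψ holds iff ψ holds at some accessible world.
Let φ = ◇r ∨ (□□¬r ∨ s). Evaluate φ at each world:
  0 (successors {0}): φ is true.
  1 (successors {1, 2}): φ is true.
  2 (successors {0, 2, 3, 4, 5, 6}): φ is true.
  3 (successors {0, 3, 4, 6}): φ is true.
  4 (successors {0, 2, 4, 5}): φ is false.
  5 (successors {1, 2, 3, 5, 6}): φ is true.
  6 (successors {0, 2, 3, 5, 6}): φ is true.
Detail at 0 (witness):
  At 0: ◇r is false, □□¬r ∨ s is true, so ◇r ∨ (□□¬r ∨ s) is true.
    At 0: ◇r requires r at some successor in {0}.
      At 0: r is false.
    So ◇r is false at 0.
    At 0: □□¬r is true, s is true, so □□¬r ∨ s is true.
      At 0: □□¬r requires □¬r at every successor {0}.
        At 0: □¬r is true.
      So □□¬r is true at 0.

Yes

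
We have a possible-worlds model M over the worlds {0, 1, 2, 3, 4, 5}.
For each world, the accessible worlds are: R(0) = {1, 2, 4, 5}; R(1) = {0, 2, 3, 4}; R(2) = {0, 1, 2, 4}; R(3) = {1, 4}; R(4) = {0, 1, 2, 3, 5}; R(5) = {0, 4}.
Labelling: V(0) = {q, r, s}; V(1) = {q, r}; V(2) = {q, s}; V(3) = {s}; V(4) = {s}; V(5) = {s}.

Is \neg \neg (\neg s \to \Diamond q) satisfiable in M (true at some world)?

Let φ = \neg \neg (\neg s \to \Diamond q). Evaluate φ at each world:
  0 (successors {1, 2, 4, 5}): φ is true.
  1 (successors {0, 2, 3, 4}): φ is true.
  2 (successors {0, 1, 2, 4}): φ is true.
  3 (successors {1, 4}): φ is true.
  4 (successors {0, 1, 2, 3, 5}): φ is true.
  5 (successors {0, 4}): φ is true.
Detail at 0 (witness):
  At 0: \neg (\neg s \to \Diamond q) is false, so \neg \neg (\neg s \to \Diamond q) is true.
    At 0: \neg s \to \Diamond q is true, so \neg (\neg s \to \Diamond q) is false.
      At 0: \neg s is false, \Diamond q is true, so \neg s \to \Diamond q is true.

Yes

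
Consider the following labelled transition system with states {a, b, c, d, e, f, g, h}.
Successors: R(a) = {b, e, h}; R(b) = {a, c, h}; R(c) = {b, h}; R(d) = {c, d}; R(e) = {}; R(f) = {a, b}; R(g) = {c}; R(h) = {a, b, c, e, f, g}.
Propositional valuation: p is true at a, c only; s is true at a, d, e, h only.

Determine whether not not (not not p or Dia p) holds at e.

No

Recall that Dia ψ holds at a world iff ψ holds at some accessible world.
At e: not (not not p or Dia p) is true, so not not (not not p or Dia p) is false.
  At e: not not p or Dia p is false, so not (not not p or Dia p) is true.
    At e: not not p is false, Dia p is false, so not not p or Dia p is false.
      At e: no accessible worlds, so Dia p is false.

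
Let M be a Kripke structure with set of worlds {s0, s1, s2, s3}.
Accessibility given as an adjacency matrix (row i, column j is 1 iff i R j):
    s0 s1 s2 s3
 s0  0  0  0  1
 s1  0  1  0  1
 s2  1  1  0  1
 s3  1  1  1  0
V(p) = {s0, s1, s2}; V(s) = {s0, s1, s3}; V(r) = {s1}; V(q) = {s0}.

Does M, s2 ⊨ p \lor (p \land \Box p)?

Recall that \Box ψ holds at a world iff ψ holds at every accessible world, and \Diamond ψ holds iff ψ holds at some accessible world.
At s2: p is true, p \land \Box p is false, so p \lor (p \land \Box p) is true.
  At s2: p is true, \Box p is false, so p \land \Box p is false.
    At s2: \Box p requires p at every successor {s0, s1, s3}.
      p fails at s3, so \Box p is false at s2.

Yes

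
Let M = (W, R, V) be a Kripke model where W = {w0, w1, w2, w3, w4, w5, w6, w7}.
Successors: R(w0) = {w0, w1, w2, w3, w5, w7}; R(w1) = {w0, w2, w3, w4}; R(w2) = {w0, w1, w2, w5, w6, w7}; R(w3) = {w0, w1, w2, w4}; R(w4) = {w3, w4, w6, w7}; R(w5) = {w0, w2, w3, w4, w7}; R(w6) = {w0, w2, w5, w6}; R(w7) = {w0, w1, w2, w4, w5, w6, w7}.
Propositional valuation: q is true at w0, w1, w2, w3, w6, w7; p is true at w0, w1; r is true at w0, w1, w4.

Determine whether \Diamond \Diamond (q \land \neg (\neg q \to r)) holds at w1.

No

At w1: \Diamond \Diamond (q \land \neg (\neg q \to r)) requires \Diamond (q \land \neg (\neg q \to r)) at some successor in {w0, w2, w3, w4}.
  At w0: \Diamond (q \land \neg (\neg q \to r)) is false.
  At w2: \Diamond (q \land \neg (\neg q \to r)) is false.
  At w3: \Diamond (q \land \neg (\neg q \to r)) is false.
  At w4: \Diamond (q \land \neg (\neg q \to r)) is false.
So \Diamond \Diamond (q \land \neg (\neg q \to r)) is false at w1.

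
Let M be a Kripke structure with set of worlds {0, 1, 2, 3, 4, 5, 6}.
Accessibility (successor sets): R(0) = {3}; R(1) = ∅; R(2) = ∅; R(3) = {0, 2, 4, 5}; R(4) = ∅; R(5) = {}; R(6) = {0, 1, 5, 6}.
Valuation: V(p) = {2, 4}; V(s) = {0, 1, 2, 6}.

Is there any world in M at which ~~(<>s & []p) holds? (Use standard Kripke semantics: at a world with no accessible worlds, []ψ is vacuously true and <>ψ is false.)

No

Let φ = ~~(<>s & []p). Evaluate φ at each world:
  0 (successors {3}): φ is false.
  1 (successors ∅): φ is false.
  2 (successors ∅): φ is false.
  3 (successors {0, 2, 4, 5}): φ is false.
  4 (successors ∅): φ is false.
  5 (successors ∅): φ is false.
  6 (successors {0, 1, 5, 6}): φ is false.
For instance, at 3:
  At 3: ~(<>s & []p) is true, so ~~(<>s & []p) is false.
    At 3: <>s & []p is false, so ~(<>s & []p) is true.
      At 3: <>s is true, []p is false, so <>s & []p is false.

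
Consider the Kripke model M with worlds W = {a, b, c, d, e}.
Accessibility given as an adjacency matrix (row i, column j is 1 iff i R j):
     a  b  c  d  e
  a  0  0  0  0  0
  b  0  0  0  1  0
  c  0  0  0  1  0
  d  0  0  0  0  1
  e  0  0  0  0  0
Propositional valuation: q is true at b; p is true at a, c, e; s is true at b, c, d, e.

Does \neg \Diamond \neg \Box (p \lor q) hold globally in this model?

Yes

Let φ = \neg \Diamond \neg \Box (p \lor q). Evaluate φ at each world:
  a (successors ∅): φ is true.
  b (successors {d}): φ is true.
  c (successors {d}): φ is true.
  d (successors {e}): φ is true.
  e (successors ∅): φ is true.
For instance, at d:
  At d: \Diamond \neg \Box (p \lor q) is false, so \neg \Diamond \neg \Box (p \lor q) is true.
    At d: \Diamond \neg \Box (p \lor q) requires \neg \Box (p \lor q) at some successor in {e}.
      At e: \neg \Box (p \lor q) is false.
    So \Diamond \neg \Box (p \lor q) is false at d.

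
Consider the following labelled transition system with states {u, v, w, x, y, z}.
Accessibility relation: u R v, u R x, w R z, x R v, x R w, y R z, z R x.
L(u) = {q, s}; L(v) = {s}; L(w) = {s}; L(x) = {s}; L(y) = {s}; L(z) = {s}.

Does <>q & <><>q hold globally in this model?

No

Let φ = <>q & <><>q. Evaluate φ at each world:
  u (successors {v, x}): φ is false.
  v (successors ∅): φ is false.
  w (successors {z}): φ is false.
  x (successors {v, w}): φ is false.
  y (successors {z}): φ is false.
  z (successors {x}): φ is false.
Detail at u (counterexample):
  At u: <>q is false, <><>q is false, so <>q & <><>q is false.
    At u: <>q requires q at some successor in {v, x}.
      At v: q is false.
      At x: q is false.
    So <>q is false at u.
    At u: <><>q requires <>q at some successor in {v, x}.
      At v: <>q is false.
      At x: <>q is false.
    So <><>q is false at u.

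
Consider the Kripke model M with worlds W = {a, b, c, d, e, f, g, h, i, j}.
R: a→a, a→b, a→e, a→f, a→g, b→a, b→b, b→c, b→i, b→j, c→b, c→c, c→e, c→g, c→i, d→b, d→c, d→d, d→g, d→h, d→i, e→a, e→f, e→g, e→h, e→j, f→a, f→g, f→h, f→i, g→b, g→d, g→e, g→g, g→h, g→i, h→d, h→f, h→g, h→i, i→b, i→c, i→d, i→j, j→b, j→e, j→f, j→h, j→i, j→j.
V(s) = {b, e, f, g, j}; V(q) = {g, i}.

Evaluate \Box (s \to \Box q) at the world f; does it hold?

Recall that \Box ψ holds at a world iff ψ holds at every accessible world, and \Diamond ψ holds iff ψ holds at some accessible world.
At f: \Box (s \to \Box q) requires s \to \Box q at every successor {a, g, h, i}.
  s \to \Box q fails at g, so \Box (s \to \Box q) is false at f.
    At g: s is true, \Box q is false, so s \to \Box q is false.
      At g: \Box q requires q at every successor {b, d, e, g, h, i}.
        q fails at b, so \Box q is false at g.

No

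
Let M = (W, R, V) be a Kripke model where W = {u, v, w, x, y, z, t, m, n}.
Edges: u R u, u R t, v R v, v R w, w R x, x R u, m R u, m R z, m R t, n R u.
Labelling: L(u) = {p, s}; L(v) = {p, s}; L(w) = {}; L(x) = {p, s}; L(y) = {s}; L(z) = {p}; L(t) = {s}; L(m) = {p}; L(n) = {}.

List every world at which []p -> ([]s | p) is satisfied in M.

Let φ = []p -> ([]s | p). Evaluate φ at each world:
  u (successors {u, t}): φ is true.
  v (successors {v, w}): φ is true.
  w (successors {x}): φ is true.
  x (successors {u}): φ is true.
  y (successors ∅): φ is true.
  z (successors ∅): φ is true.
  t (successors ∅): φ is true.
  m (successors {u, z, t}): φ is true.
  n (successors {u}): φ is true.
For instance, at n:
  At n: []p is true, []s | p is true, so []p -> ([]s | p) is true.
    At n: []p requires p at every successor {u}.
      At u: p is true.
    So []p is true at n.
    At n: []s is true, p is false, so []s | p is true.
      At n: []s requires s at every successor {u}.
        At u: s is true.
      So []s is true at n.
Satisfying worlds: {u, v, w, x, y, z, t, m, n}

u, v, w, x, y, z, t, m, n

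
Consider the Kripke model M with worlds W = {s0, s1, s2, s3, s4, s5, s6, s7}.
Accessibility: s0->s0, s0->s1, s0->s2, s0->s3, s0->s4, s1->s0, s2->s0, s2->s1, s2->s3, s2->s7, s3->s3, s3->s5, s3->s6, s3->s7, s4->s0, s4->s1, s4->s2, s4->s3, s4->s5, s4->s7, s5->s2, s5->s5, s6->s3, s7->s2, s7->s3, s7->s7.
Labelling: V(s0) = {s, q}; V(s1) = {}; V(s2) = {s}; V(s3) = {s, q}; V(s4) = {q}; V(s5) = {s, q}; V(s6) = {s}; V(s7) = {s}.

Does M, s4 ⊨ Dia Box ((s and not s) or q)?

Yes

At s4: Dia Box ((s and not s) or q) requires Box ((s and not s) or q) at some successor in {s0, s1, s2, s3, s5, s7}.
  Box ((s and not s) or q) holds at s1, so Dia Box ((s and not s) or q) is true at s4.
    At s1: Box ((s and not s) or q) requires (s and not s) or q at every successor {s0}.
      At s0: (s and not s) or q is true.
    So Box ((s and not s) or q) is true at s1.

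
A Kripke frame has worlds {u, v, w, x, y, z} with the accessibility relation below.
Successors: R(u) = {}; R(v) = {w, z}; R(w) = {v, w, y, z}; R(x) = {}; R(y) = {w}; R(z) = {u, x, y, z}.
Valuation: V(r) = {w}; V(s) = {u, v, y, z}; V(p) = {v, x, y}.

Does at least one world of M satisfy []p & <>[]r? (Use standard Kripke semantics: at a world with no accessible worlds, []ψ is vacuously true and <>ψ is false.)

Let φ = []p & <>[]r. Evaluate φ at each world:
  u (successors ∅): φ is false.
  v (successors {w, z}): φ is false.
  w (successors {v, w, y, z}): φ is false.
  x (successors ∅): φ is false.
  y (successors {w}): φ is false.
  z (successors {u, x, y, z}): φ is false.
For instance, at z:
  At z: []p is false, <>[]r is true, so []p & <>[]r is false.
    At z: []p requires p at every successor {u, x, y, z}.
      p fails at u, so []p is false at z.
    At z: <>[]r requires []r at some successor in {u, x, y, z}.
      []r holds at u, so <>[]r is true at z.

No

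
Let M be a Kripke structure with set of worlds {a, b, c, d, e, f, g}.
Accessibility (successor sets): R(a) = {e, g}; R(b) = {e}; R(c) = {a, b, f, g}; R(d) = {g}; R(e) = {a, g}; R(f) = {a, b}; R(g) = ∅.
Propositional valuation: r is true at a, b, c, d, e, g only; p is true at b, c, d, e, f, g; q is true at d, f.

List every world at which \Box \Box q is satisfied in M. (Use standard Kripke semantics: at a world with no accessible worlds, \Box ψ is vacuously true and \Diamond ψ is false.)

Recall that \Box ψ holds at a world iff ψ holds at every accessible world, and \Diamond ψ holds iff ψ holds at some accessible world.
Let φ = \Box \Box q. Evaluate φ at each world:
  a (successors {e, g}): φ is false.
  b (successors {e}): φ is false.
  c (successors {a, b, f, g}): φ is false.
  d (successors {g}): φ is true.
  e (successors {a, g}): φ is false.
  f (successors {a, b}): φ is false.
  g (successors ∅): φ is true.
For instance, at a:
  At a: \Box \Box q requires \Box q at every successor {e, g}.
    \Box q fails at e, so \Box \Box q is false at a.
      At e: \Box q requires q at every successor {a, g}.
        q fails at a, so \Box q is false at e.
Satisfying worlds: {d, g}

d, g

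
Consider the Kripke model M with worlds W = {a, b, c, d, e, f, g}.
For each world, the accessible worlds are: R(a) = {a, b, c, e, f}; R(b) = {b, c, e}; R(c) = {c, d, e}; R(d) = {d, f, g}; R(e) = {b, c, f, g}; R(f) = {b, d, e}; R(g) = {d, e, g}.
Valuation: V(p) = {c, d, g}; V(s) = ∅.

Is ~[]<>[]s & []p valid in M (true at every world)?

No

Let φ = ~[]<>[]s & []p. Evaluate φ at each world:
  a (successors {a, b, c, e, f}): φ is false.
  b (successors {b, c, e}): φ is false.
  c (successors {c, d, e}): φ is false.
  d (successors {d, f, g}): φ is false.
  e (successors {b, c, f, g}): φ is false.
  f (successors {b, d, e}): φ is false.
  g (successors {d, e, g}): φ is false.
Detail at a (counterexample):
  At a: ~[]<>[]s is true, []p is false, so ~[]<>[]s & []p is false.
    At a: []<>[]s is false, so ~[]<>[]s is true.
      At a: []<>[]s requires <>[]s at every successor {a, b, c, e, f}.
        <>[]s fails at a, so []<>[]s is false at a.
    At a: []p requires p at every successor {a, b, c, e, f}.
      p fails at a, so []p is false at a.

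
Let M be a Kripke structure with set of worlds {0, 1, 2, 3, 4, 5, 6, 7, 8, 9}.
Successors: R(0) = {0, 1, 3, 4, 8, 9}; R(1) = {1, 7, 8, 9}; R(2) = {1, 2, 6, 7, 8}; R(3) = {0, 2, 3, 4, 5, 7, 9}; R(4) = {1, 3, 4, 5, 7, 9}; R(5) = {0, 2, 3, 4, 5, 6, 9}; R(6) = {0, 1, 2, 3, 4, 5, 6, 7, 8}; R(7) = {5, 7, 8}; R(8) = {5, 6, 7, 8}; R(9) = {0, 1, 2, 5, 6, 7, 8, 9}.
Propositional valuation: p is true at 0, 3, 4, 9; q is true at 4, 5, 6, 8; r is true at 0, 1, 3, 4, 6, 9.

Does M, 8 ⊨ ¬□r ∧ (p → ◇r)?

Yes

At 8: ¬□r is true, p → ◇r is true, so ¬□r ∧ (p → ◇r) is true.
  At 8: □r is false, so ¬□r is true.
    At 8: □r requires r at every successor {5, 6, 7, 8}.
      r fails at 5, so □r is false at 8.
  At 8: p is false, ◇r is true, so p → ◇r is true.
    At 8: ◇r requires r at some successor in {5, 6, 7, 8}.
      r holds at 6, so ◇r is true at 8.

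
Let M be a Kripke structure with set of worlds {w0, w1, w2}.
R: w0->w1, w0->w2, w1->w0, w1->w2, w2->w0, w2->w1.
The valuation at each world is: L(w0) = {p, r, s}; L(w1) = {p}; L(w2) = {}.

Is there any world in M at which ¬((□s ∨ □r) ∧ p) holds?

Recall that □ψ holds at a world iff ψ holds at every accessible world, and ◇ψ holds iff ψ holds at some accessible world.
Let φ = ¬((□s ∨ □r) ∧ p). Evaluate φ at each world:
  w0 (successors {w1, w2}): φ is true.
  w1 (successors {w0, w2}): φ is true.
  w2 (successors {w0, w1}): φ is true.
Detail at w0 (witness):
  At w0: (□s ∨ □r) ∧ p is false, so ¬((□s ∨ □r) ∧ p) is true.
    At w0: □s ∨ □r is false, p is true, so (□s ∨ □r) ∧ p is false.
      At w0: □s is false, □r is false, so □s ∨ □r is false.

Yes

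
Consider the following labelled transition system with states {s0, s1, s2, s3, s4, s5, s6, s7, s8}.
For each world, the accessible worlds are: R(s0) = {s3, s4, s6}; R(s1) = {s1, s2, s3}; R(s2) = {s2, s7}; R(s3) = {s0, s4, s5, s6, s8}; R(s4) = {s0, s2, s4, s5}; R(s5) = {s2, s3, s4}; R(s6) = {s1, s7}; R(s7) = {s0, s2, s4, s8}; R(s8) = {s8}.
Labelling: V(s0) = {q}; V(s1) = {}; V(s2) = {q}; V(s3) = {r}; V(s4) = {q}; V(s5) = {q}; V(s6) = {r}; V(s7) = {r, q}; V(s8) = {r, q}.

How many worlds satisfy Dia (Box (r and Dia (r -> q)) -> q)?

9

Let φ = Dia (Box (r and Dia (r -> q)) -> q). Evaluate φ at each world:
  s0 (successors {s3, s4, s6}): φ is true.
  s1 (successors {s1, s2, s3}): φ is true.
  s2 (successors {s2, s7}): φ is true.
  s3 (successors {s0, s4, s5, s6, s8}): φ is true.
  s4 (successors {s0, s2, s4, s5}): φ is true.
  s5 (successors {s2, s3, s4}): φ is true.
  s6 (successors {s1, s7}): φ is true.
  s7 (successors {s0, s2, s4, s8}): φ is true.
  s8 (successors {s8}): φ is true.
For instance, at s4:
  At s4: Dia (Box (r and Dia (r -> q)) -> q) requires Box (r and Dia (r -> q)) -> q at some successor in {s0, s2, s4, s5}.
    Box (r and Dia (r -> q)) -> q holds at s0, so Dia (Box (r and Dia (r -> q)) -> q) is true at s4.
      At s0: Box (r and Dia (r -> q)) is false, q is true, so Box (r and Dia (r -> q)) -> q is true.
Satisfying worlds: {s0, s1, s2, s3, s4, s5, s6, s7, s8}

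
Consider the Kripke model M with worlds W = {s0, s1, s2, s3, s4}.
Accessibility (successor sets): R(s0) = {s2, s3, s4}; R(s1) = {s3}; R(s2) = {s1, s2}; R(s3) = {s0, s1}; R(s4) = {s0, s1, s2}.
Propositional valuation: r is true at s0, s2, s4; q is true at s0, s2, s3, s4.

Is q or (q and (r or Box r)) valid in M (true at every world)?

No

Let φ = q or (q and (r or Box r)). Evaluate φ at each world:
  s0 (successors {s2, s3, s4}): φ is true.
  s1 (successors {s3}): φ is false.
  s2 (successors {s1, s2}): φ is true.
  s3 (successors {s0, s1}): φ is true.
  s4 (successors {s0, s1, s2}): φ is true.
Detail at s1 (counterexample):
  At s1: q is false, q and (r or Box r) is false, so q or (q and (r or Box r)) is false.
    At s1: q is false, r or Box r is false, so q and (r or Box r) is false.
      At s1: r is false, Box r is false, so r or Box r is false.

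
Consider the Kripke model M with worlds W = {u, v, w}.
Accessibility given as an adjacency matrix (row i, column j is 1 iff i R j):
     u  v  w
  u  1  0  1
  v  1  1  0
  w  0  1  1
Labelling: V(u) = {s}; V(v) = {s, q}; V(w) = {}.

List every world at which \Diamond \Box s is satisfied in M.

v, w

Let φ = \Diamond \Box s. Evaluate φ at each world:
  u (successors {u, w}): φ is false.
  v (successors {u, v}): φ is true.
  w (successors {v, w}): φ is true.
For instance, at w:
  At w: \Diamond \Box s requires \Box s at some successor in {v, w}.
    \Box s holds at v, so \Diamond \Box s is true at w.
      At v: \Box s requires s at every successor {u, v}.
        At u: s is true.
        At v: s is true.
      So \Box s is true at v.
Satisfying worlds: {v, w}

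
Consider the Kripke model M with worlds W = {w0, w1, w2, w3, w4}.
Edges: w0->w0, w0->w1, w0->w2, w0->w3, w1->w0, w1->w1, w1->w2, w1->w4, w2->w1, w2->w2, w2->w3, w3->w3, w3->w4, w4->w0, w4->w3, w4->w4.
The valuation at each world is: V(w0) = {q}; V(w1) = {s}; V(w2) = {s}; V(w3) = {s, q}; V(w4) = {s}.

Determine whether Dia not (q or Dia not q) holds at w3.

No

At w3: Dia not (q or Dia not q) requires not (q or Dia not q) at some successor in {w3, w4}.
  At w3: not (q or Dia not q) is false.
  At w4: not (q or Dia not q) is false.
So Dia not (q or Dia not q) is false at w3.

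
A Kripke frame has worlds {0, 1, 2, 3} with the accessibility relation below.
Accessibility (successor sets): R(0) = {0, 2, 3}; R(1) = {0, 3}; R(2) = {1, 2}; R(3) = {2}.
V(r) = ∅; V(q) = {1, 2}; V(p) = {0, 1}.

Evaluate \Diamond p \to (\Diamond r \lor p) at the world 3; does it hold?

Yes

Recall that \Diamond ψ holds at a world iff ψ holds at some accessible world.
At 3: \Diamond p is false, \Diamond r \lor p is false, so \Diamond p \to (\Diamond r \lor p) is true.
  At 3: \Diamond p requires p at some successor in {2}.
    At 2: p is false.
  So \Diamond p is false at 3.
  At 3: \Diamond r is false, p is false, so \Diamond r \lor p is false.
    At 3: \Diamond r requires r at some successor in {2}.
      At 2: r is false.
    So \Diamond r is false at 3.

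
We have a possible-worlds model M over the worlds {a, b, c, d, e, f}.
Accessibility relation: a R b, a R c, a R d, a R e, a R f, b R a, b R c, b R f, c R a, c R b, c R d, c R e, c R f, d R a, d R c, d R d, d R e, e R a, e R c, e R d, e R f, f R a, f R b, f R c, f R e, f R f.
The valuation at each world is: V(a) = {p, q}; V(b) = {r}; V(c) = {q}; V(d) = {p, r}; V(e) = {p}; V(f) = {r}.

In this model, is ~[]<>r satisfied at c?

No

Recall that []ψ holds at a world iff ψ holds at every accessible world, and <>ψ holds iff ψ holds at some accessible world.
At c: []<>r is true, so ~[]<>r is false.
  At c: []<>r requires <>r at every successor {a, b, d, e, f}.
    At a: <>r is true.
    At b: <>r is true.
    At d: <>r is true.
    At e: <>r is true.
    At f: <>r is true.
  So []<>r is true at c.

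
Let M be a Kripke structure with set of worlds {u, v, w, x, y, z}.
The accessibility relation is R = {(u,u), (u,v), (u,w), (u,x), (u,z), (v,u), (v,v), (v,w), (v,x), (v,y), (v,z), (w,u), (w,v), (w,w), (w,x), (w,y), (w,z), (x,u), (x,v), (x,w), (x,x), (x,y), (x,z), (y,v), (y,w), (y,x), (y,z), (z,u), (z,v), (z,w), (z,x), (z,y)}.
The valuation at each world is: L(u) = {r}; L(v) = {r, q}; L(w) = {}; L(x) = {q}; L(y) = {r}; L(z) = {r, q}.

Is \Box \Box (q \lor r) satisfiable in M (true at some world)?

Let φ = \Box \Box (q \lor r). Evaluate φ at each world:
  u (successors {u, v, w, x, z}): φ is false.
  v (successors {u, v, w, x, y, z}): φ is false.
  w (successors {u, v, w, x, y, z}): φ is false.
  x (successors {u, v, w, x, y, z}): φ is false.
  y (successors {v, w, x, z}): φ is false.
  z (successors {u, v, w, x, y}): φ is false.
For instance, at w:
  At w: \Box \Box (q \lor r) requires \Box (q \lor r) at every successor {u, v, w, x, y, z}.
    \Box (q \lor r) fails at u, so \Box \Box (q \lor r) is false at w.
      At u: \Box (q \lor r) requires q \lor r at every successor {u, v, w, x, z}.
        q \lor r fails at w, so \Box (q \lor r) is false at u.

No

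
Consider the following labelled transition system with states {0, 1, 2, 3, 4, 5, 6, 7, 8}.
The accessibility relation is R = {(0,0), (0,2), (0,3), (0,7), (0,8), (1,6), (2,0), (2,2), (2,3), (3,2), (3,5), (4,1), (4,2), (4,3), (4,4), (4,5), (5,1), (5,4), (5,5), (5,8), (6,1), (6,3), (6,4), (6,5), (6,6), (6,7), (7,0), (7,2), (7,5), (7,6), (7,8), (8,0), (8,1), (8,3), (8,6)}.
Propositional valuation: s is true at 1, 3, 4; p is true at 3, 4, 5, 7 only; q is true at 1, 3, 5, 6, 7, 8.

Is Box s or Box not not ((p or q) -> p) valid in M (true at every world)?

Recall that Box ψ holds at a world iff ψ holds at every accessible world, and Dia ψ holds iff ψ holds at some accessible world.
Let φ = Box s or Box not not ((p or q) -> p). Evaluate φ at each world:
  0 (successors {0, 2, 3, 7, 8}): φ is false.
  1 (successors {6}): φ is false.
  2 (successors {0, 2, 3}): φ is true.
  3 (successors {2, 5}): φ is true.
  4 (successors {1, 2, 3, 4, 5}): φ is false.
  5 (successors {1, 4, 5, 8}): φ is false.
  6 (successors {1, 3, 4, 5, 6, 7}): φ is false.
  7 (successors {0, 2, 5, 6, 8}): φ is false.
  8 (successors {0, 1, 3, 6}): φ is false.
Detail at 0 (counterexample):
  At 0: Box s is false, Box not not ((p or q) -> p) is false, so Box s or Box not not ((p or q) -> p) is false.
    At 0: Box s requires s at every successor {0, 2, 3, 7, 8}.
      s fails at 0, so Box s is false at 0.
    At 0: Box not not ((p or q) -> p) requires not not ((p or q) -> p) at every successor {0, 2, 3, 7, 8}.
      not not ((p or q) -> p) fails at 8, so Box not not ((p or q) -> p) is false at 0.

No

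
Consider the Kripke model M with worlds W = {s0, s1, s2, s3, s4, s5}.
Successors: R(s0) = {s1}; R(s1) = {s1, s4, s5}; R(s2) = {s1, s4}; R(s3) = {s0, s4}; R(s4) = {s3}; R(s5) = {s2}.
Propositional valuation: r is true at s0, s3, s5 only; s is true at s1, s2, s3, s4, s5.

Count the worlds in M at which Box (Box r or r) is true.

2

Recall that Box ψ holds at a world iff ψ holds at every accessible world, and Dia ψ holds iff ψ holds at some accessible world.
Let φ = Box (Box r or r). Evaluate φ at each world:
  s0 (successors {s1}): φ is false.
  s1 (successors {s1, s4, s5}): φ is false.
  s2 (successors {s1, s4}): φ is false.
  s3 (successors {s0, s4}): φ is true.
  s4 (successors {s3}): φ is true.
  s5 (successors {s2}): φ is false.
For instance, at s2:
  At s2: Box (Box r or r) requires Box r or r at every successor {s1, s4}.
    Box r or r fails at s1, so Box (Box r or r) is false at s2.
      At s1: Box r is false, r is false, so Box r or r is false.
Satisfying worlds: {s3, s4}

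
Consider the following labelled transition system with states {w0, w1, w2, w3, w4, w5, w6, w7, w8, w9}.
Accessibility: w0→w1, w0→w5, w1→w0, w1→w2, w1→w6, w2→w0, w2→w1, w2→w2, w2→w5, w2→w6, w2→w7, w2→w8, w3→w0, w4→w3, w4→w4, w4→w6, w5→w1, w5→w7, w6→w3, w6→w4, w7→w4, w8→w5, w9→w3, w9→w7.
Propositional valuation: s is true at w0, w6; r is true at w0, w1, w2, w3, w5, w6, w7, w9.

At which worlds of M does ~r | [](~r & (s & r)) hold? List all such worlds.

w4, w8

Recall that []ψ holds at a world iff ψ holds at every accessible world, and <>ψ holds iff ψ holds at some accessible world.
Let φ = ~r | [](~r & (s & r)). Evaluate φ at each world:
  w0 (successors {w1, w5}): φ is false.
  w1 (successors {w0, w2, w6}): φ is false.
  w2 (successors {w0, w1, w2, w5, w6, w7, w8}): φ is false.
  w3 (successors {w0}): φ is false.
  w4 (successors {w3, w4, w6}): φ is true.
  w5 (successors {w1, w7}): φ is false.
  w6 (successors {w3, w4}): φ is false.
  w7 (successors {w4}): φ is false.
  w8 (successors {w5}): φ is true.
  w9 (successors {w3, w7}): φ is false.
For instance, at w9:
  At w9: ~r is false, [](~r & (s & r)) is false, so ~r | [](~r & (s & r)) is false.
    At w9: [](~r & (s & r)) requires ~r & (s & r) at every successor {w3, w7}.
      ~r & (s & r) fails at w3, so [](~r & (s & r)) is false at w9.
Satisfying worlds: {w4, w8}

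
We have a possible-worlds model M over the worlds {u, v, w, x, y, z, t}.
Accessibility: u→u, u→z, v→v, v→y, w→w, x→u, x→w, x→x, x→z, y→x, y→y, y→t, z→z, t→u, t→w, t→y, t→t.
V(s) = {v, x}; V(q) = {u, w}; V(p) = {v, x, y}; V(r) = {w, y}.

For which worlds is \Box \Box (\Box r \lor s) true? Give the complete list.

Recall that \Box ψ holds at a world iff ψ holds at every accessible world, and \Diamond ψ holds iff ψ holds at some accessible world.
Let φ = \Box \Box (\Box r \lor s). Evaluate φ at each world:
  u (successors {u, z}): φ is false.
  v (successors {v, y}): φ is false.
  w (successors {w}): φ is true.
  x (successors {u, w, x, z}): φ is false.
  y (successors {x, y, t}): φ is false.
  z (successors {z}): φ is false.
  t (successors {u, w, y, t}): φ is false.
For instance, at w:
  At w: \Box \Box (\Box r \lor s) requires \Box (\Box r \lor s) at every successor {w}.
      At w: \Box (\Box r \lor s) requires \Box r \lor s at every successor {w}.
        At w: \Box r \lor s is true.
      So \Box (\Box r \lor s) is true at w.
  So \Box \Box (\Box r \lor s) is true at w.
Satisfying worlds: {w}

w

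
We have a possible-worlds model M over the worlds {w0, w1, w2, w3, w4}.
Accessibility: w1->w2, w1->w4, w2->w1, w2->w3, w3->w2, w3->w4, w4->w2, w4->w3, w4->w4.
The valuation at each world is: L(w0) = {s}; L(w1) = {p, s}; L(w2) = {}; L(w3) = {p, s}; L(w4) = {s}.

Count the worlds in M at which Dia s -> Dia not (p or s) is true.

Recall that Dia ψ holds at a world iff ψ holds at some accessible world.
Let φ = Dia s -> Dia not (p or s). Evaluate φ at each world:
  w0 (successors ∅): φ is true.
  w1 (successors {w2, w4}): φ is true.
  w2 (successors {w1, w3}): φ is false.
  w3 (successors {w2, w4}): φ is true.
  w4 (successors {w2, w3, w4}): φ is true.
For instance, at w4:
  At w4: Dia s is true, Dia not (p or s) is true, so Dia s -> Dia not (p or s) is true.
    At w4: Dia s requires s at some successor in {w2, w3, w4}.
      s holds at w3, so Dia s is true at w4.
    At w4: Dia not (p or s) requires not (p or s) at some successor in {w2, w3, w4}.
      not (p or s) holds at w2, so Dia not (p or s) is true at w4.
Satisfying worlds: {w0, w1, w3, w4}

4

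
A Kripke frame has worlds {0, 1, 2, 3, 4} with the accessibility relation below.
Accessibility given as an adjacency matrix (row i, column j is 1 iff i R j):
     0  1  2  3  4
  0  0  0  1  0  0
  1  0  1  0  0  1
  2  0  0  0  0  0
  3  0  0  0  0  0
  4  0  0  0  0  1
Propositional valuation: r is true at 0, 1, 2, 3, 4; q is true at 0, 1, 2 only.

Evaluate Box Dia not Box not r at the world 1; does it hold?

Yes

At 1: Box Dia not Box not r requires Dia not Box not r at every successor {1, 4}.
    At 1: Dia not Box not r requires not Box not r at some successor in {1, 4}.
      not Box not r holds at 1, so Dia not Box not r is true at 1.
    At 4: Dia not Box not r requires not Box not r at some successor in {4}.
      not Box not r holds at 4, so Dia not Box not r is true at 4.
So Box Dia not Box not r is true at 1.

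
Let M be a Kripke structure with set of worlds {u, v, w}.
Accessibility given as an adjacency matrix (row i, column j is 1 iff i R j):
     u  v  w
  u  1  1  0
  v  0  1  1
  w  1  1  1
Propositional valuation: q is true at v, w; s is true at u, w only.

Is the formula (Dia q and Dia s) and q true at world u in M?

No

At u: Dia q and Dia s is true, q is false, so (Dia q and Dia s) and q is false.
  At u: Dia q is true, Dia s is true, so Dia q and Dia s is true.
    At u: Dia q requires q at some successor in {u, v}.
      q holds at v, so Dia q is true at u.
    At u: Dia s requires s at some successor in {u, v}.
      s holds at u, so Dia s is true at u.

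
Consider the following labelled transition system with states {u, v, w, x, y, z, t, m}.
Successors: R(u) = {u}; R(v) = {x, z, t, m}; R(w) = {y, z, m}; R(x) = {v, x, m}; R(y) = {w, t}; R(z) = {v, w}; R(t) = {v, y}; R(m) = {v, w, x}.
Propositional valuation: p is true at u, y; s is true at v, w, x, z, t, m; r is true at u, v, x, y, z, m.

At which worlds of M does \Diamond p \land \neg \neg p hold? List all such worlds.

Let φ = \Diamond p \land \neg \neg p. Evaluate φ at each world:
  u (successors {u}): φ is true.
  v (successors {x, z, t, m}): φ is false.
  w (successors {y, z, m}): φ is false.
  x (successors {v, x, m}): φ is false.
  y (successors {w, t}): φ is false.
  z (successors {v, w}): φ is false.
  t (successors {v, y}): φ is false.
  m (successors {v, w, x}): φ is false.
For instance, at t:
  At t: \Diamond p is true, \neg \neg p is false, so \Diamond p \land \neg \neg p is false.
    At t: \Diamond p requires p at some successor in {v, y}.
      p holds at y, so \Diamond p is true at t.
Satisfying worlds: {u}

u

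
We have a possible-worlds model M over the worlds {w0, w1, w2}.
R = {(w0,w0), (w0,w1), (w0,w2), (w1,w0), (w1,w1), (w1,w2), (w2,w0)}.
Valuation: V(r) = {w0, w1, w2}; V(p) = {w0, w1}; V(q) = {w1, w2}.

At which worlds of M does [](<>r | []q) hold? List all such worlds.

w0, w1, w2

Let φ = [](<>r | []q). Evaluate φ at each world:
  w0 (successors {w0, w1, w2}): φ is true.
  w1 (successors {w0, w1, w2}): φ is true.
  w2 (successors {w0}): φ is true.
For instance, at w0:
  At w0: [](<>r | []q) requires <>r | []q at every successor {w0, w1, w2}.
      At w0: <>r is true, []q is false, so <>r | []q is true.
      At w1: <>r is true, []q is false, so <>r | []q is true.
      At w2: <>r is true, []q is false, so <>r | []q is true.
  So [](<>r | []q) is true at w0.
Satisfying worlds: {w0, w1, w2}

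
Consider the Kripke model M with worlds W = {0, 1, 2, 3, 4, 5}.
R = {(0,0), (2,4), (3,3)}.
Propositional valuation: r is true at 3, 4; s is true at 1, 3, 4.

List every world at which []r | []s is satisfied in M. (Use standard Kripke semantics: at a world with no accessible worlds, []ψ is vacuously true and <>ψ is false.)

Let φ = []r | []s. Evaluate φ at each world:
  0 (successors {0}): φ is false.
  1 (successors ∅): φ is true.
  2 (successors {4}): φ is true.
  3 (successors {3}): φ is true.
  4 (successors ∅): φ is true.
  5 (successors ∅): φ is true.
For instance, at 2:
  At 2: []r is true, []s is true, so []r | []s is true.
    At 2: []r requires r at every successor {4}.
      At 4: r is true.
    So []r is true at 2.
    At 2: []s requires s at every successor {4}.
      At 4: s is true.
    So []s is true at 2.
Satisfying worlds: {1, 2, 3, 4, 5}

1, 2, 3, 4, 5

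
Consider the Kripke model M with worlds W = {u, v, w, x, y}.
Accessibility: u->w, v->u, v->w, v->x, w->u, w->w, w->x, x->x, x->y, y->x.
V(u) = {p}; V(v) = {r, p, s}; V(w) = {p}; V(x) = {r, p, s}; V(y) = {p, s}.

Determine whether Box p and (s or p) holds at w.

Yes

Recall that Box ψ holds at a world iff ψ holds at every accessible world, and Dia ψ holds iff ψ holds at some accessible world.
At w: Box p is true, s or p is true, so Box p and (s or p) is true.
  At w: Box p requires p at every successor {u, w, x}.
    At u: p is true.
    At w: p is true.
    At x: p is true.
  So Box p is true at w.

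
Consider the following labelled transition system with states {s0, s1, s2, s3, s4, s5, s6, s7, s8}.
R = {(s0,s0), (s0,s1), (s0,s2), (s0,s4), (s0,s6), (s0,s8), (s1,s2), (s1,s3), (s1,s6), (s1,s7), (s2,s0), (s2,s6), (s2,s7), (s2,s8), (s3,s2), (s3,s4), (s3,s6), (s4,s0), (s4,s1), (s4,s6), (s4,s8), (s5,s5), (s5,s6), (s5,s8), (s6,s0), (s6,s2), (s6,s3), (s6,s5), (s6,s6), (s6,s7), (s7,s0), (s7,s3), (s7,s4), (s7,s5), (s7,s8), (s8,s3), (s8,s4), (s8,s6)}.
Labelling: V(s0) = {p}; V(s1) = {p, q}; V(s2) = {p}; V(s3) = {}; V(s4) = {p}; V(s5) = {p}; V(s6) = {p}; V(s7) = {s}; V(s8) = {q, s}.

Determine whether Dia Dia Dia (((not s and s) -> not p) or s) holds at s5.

At s5: Dia Dia Dia (((not s and s) -> not p) or s) requires Dia Dia (((not s and s) -> not p) or s) at some successor in {s5, s6, s8}.
  Dia Dia (((not s and s) -> not p) or s) holds at s5, so Dia Dia Dia (((not s and s) -> not p) or s) is true at s5.
    At s5: Dia Dia (((not s and s) -> not p) or s) requires Dia (((not s and s) -> not p) or s) at some successor in {s5, s6, s8}.
      Dia (((not s and s) -> not p) or s) holds at s5, so Dia Dia (((not s and s) -> not p) or s) is true at s5.

Yes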